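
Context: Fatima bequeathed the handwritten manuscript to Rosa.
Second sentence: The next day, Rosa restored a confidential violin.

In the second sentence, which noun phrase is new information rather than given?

a confidential violin

"Rosa" in the second sentence is given — already mentioned in the context.
"a confidential violin" has no antecedent in the context; it is discourse-new (the indefinite article also signals a new referent).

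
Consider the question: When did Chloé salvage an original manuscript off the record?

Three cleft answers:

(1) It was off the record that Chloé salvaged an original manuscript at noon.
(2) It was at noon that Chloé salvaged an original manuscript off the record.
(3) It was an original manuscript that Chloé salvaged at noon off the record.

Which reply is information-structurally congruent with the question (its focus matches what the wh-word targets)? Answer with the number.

The question word "when" targets the time.
Option (1) clefts "off the record" — the manner, not what was asked.
Option (2) clefts "at noon" — that matches what the question asks about.
Option (3) clefts "an original manuscript" — the direct object, not what was asked.
So the congruent reply is (2).

2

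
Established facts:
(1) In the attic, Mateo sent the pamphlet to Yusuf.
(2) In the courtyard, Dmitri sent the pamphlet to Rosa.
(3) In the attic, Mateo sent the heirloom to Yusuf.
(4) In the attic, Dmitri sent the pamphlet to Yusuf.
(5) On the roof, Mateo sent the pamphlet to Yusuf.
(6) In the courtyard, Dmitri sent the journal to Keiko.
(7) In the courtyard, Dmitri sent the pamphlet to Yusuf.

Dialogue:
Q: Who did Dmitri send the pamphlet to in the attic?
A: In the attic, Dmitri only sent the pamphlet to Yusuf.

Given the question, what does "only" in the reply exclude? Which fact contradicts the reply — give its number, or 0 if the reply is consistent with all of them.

The question "Who did ... to ...?" targets the recipient, so in the reply the focus falls on "Yusuf".
So "only" ranges over recipients; the rest (same agent, thing, setting (Dmitri / the pamphlet / in the attic)) is presupposed.
No listed fact shares that background with another recipient. Nothing contradicts the reply.
(Fact (7) would refute a reading with focus on the setting — but that is not what the question asks.)

0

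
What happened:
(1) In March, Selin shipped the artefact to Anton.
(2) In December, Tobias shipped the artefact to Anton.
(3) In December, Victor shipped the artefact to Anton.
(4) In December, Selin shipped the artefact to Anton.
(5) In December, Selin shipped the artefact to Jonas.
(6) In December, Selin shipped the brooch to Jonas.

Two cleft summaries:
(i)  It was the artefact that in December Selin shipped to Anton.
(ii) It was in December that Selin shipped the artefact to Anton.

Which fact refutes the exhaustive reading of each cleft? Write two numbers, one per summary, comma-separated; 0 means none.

Summary (i) focuses "the artefact" (the thing); background agent = Selin, recipient = Anton, setting = in December. No fact matches that background with a different thing, so 0.
Summary (ii) focuses "in December" (the setting); background agent = Selin, thing = the artefact, recipient = Anton. Fact (1) matches that background with setting = in March — refutes (ii).

0, 1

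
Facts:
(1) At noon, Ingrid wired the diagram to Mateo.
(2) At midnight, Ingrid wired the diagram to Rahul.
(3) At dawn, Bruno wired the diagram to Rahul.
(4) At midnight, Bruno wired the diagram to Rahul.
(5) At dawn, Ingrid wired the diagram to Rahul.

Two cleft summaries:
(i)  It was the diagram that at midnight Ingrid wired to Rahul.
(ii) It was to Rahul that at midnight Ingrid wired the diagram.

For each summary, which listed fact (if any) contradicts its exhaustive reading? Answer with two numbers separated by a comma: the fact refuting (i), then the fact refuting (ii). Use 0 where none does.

0, 0

Summary (i) focuses "the diagram" (the thing); background Ingrid as agent and Rahul as recipient and at midnight as setting. No fact matches that background with a different thing, so 0.
Summary (ii) focuses "Rahul" (the recipient); background Ingrid as agent and the diagram as thing and at midnight as setting. No fact matches that background with a different recipient, so 0.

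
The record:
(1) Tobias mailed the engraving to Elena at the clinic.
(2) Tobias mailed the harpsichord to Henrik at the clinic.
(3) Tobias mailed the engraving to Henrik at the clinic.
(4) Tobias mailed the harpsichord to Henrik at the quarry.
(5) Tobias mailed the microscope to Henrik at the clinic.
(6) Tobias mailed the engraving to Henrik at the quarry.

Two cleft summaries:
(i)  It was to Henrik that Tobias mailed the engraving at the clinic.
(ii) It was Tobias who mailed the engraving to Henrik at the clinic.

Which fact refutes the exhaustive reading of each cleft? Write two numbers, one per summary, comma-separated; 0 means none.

1, 0

Summary (i) focuses "Henrik" (the recipient); background Tobias as agent and the engraving as thing and at the clinic as setting. Fact (1) matches that background with recipient = Elena — refutes (i).
Summary (ii) focuses "Tobias" (the agent); background the engraving as thing and Henrik as recipient and at the clinic as setting. No fact matches that background with a different agent, so 0.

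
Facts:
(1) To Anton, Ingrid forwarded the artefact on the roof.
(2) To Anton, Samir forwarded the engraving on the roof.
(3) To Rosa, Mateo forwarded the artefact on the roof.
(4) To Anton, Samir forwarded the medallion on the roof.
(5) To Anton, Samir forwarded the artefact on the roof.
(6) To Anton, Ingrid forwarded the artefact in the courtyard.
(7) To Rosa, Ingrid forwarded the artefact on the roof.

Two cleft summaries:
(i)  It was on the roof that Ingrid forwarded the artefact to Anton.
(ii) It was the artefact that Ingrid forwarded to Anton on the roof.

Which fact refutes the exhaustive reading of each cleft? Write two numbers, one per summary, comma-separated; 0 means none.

Summary (i) focuses "on the roof" (the setting); background Ingrid as agent and the artefact as thing and Anton as recipient. Fact (6) matches that background with setting = in the courtyard — refutes (i).
Summary (ii) focuses "the artefact" (the thing); background Ingrid as agent and Anton as recipient and on the roof as setting. No fact matches that background with a different thing, so 0.

6, 0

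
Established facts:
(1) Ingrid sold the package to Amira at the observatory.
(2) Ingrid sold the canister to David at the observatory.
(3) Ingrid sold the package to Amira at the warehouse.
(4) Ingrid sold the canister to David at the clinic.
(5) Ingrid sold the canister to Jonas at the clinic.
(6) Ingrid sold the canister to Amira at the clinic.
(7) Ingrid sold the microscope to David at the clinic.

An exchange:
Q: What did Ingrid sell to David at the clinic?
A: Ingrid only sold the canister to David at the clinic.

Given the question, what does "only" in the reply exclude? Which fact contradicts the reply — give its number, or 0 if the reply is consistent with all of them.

Answering "What did ...?" puts focus on the thing — here, "the canister".
"Only" then excludes alternative things while the background — agent = Ingrid, recipient = David, setting = at the clinic — is held fixed.
Fact (7) keeps agent = Ingrid, recipient = David, setting = at the clinic but has thing = the microscope; that refutes the reply.
(Fact (2) would refute a reading with focus on the setting — but that is not what the question asks.)

7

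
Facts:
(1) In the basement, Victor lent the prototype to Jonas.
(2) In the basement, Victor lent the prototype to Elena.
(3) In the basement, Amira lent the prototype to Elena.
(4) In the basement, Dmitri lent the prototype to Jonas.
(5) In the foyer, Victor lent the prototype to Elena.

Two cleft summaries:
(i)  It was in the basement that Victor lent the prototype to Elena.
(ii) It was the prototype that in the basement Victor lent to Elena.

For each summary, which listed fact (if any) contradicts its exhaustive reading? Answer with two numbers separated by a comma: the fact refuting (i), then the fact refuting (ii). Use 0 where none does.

(i): focus "in the basement". Looking for same agent, thing, recipient (Victor / the prototype / Elena) with some other setting — fact (5) has in the foyer there. Refuted.
(ii): focus "the prototype". No fact shares same agent, recipient, setting (Victor / Elena / in the basement) with a different thing. 0.

5, 0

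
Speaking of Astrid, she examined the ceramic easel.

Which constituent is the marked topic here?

Astrid

The construction explicitly marks "Astrid" as what the sentence is about — the topic.
The remainder of the clause is the comment (what is said about the topic).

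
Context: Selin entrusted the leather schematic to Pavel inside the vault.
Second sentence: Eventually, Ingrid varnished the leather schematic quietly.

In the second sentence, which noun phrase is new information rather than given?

"the leather schematic" in the second sentence is given — already mentioned in the context.
"Ingrid" has no antecedent in the context; it is discourse-new.

Ingrid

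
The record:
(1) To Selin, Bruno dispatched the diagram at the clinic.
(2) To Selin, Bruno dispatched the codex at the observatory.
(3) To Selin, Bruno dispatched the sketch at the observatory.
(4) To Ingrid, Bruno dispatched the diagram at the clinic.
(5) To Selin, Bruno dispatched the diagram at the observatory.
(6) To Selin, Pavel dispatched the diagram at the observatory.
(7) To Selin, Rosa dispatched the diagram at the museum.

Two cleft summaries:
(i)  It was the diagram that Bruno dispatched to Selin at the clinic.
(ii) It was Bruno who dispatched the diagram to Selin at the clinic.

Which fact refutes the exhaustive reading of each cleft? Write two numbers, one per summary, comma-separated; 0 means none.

0, 0

(i): focus "the diagram". No fact shares agent = Bruno, recipient = Selin, setting = at the clinic with a different thing. 0.
(ii): focus "Bruno". No fact shares thing = the diagram, recipient = Selin, setting = at the clinic with a different agent. 0.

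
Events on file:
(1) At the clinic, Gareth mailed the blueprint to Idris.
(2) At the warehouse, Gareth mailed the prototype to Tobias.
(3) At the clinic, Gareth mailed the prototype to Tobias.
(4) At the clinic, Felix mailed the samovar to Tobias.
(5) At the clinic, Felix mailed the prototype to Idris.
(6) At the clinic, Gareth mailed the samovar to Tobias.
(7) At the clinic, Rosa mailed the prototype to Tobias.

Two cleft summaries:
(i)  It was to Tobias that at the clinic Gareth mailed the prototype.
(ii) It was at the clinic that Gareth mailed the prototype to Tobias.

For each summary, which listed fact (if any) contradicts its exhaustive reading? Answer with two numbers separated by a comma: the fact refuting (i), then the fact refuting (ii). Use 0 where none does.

(i): focus "Tobias". No fact shares agent = Gareth, thing = the prototype, setting = at the clinic with a different recipient. 0.
(ii): focus "at the clinic". Looking for agent = Gareth, thing = the prototype, recipient = Tobias with some other setting — fact (2) has at the warehouse there. Refuted.

0, 2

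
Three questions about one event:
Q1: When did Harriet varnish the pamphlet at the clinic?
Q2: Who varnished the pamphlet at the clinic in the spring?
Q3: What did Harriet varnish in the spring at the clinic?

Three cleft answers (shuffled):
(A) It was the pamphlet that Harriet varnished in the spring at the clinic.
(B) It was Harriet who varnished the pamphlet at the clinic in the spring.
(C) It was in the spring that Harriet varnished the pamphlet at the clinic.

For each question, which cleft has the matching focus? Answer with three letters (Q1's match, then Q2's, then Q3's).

CBA

Q1 asks about the time; cleft (C) focuses "in the spring", which is the time — so Q1 → C.
Q2 asks about the subject (agent); cleft (B) focuses "Harriet", which is the subject (agent) — so Q2 → B.
Q3 asks about the direct object; cleft (A) focuses "the pamphlet", which is the direct object — so Q3 → A.
Mapping: Q1→C, Q2→B, Q3→A.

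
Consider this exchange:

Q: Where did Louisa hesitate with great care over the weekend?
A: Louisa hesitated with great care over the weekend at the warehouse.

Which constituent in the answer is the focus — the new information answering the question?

at the warehouse

The wh-word "where" asks about the location.
In the answer, "Louisa", "with great care" and "over the weekend" are given — repeated from the question.
The constituent filling the location gap is "at the warehouse"; that is the focus and would carry nuclear stress.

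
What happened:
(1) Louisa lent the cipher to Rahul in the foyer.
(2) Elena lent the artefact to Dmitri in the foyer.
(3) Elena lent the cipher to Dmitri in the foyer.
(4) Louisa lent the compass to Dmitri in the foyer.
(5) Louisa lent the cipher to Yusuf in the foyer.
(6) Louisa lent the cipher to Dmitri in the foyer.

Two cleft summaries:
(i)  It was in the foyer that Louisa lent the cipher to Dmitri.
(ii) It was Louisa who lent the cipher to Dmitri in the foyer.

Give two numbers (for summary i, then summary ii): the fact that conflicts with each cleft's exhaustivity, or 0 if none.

(i): focus "in the foyer". No fact shares same agent, thing, recipient (Louisa / the cipher / Dmitri) with a different setting. 0.
(ii): focus "Louisa". Looking for same thing, recipient, setting (the cipher / Dmitri / in the foyer) with some other agent — fact (3) has Elena there. Refuted.

0, 3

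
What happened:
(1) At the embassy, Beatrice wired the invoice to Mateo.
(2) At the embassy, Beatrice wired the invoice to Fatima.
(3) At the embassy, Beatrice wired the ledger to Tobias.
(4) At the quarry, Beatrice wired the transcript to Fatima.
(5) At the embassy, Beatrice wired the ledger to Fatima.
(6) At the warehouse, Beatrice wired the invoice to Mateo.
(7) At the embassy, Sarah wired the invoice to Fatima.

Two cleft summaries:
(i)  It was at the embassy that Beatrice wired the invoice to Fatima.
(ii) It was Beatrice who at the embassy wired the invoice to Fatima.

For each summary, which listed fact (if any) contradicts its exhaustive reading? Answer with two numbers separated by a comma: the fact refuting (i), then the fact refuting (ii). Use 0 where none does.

0, 7

(i): focus "at the embassy". No fact shares same agent, thing, recipient (Beatrice / the invoice / Fatima) with a different setting. 0.
(ii): focus "Beatrice". Looking for same thing, recipient, setting (the invoice / Fatima / at the embassy) with some other agent — fact (7) has Sarah there. Refuted.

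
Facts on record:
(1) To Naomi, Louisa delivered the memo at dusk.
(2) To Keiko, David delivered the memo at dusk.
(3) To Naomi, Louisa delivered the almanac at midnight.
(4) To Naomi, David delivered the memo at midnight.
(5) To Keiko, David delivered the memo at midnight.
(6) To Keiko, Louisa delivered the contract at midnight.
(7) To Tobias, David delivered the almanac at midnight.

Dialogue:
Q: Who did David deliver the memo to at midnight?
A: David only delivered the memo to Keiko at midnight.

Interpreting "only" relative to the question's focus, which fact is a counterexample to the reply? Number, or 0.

The question "Who did ... to ...?" targets the recipient, so in the reply the focus falls on "Keiko".
"Only" then excludes alternative recipients while the background — agent = David, thing = the memo, setting = at midnight — is held fixed.
Fact (4) shares the background with a different recipient (Naomi) — counterexample.
(Fact (2) would refute a reading with focus on the setting — but that is not what the question asks.)

4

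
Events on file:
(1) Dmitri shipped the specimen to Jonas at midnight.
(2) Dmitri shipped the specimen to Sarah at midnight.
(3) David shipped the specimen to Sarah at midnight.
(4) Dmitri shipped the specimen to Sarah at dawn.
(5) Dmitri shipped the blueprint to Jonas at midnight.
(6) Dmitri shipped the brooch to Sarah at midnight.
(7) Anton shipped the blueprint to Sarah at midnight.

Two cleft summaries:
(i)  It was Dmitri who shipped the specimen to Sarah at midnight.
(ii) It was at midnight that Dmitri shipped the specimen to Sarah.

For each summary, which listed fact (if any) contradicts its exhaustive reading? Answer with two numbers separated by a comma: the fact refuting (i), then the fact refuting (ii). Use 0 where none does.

3, 4

Summary (i) focuses "Dmitri" (the agent); background same thing, recipient, setting (the specimen / Sarah / at midnight). Fact (3) matches that background with agent = David — refutes (i).
Summary (ii) focuses "at midnight" (the setting); background same agent, thing, recipient (Dmitri / the specimen / Sarah). Fact (4) matches that background with setting = at dawn — refutes (ii).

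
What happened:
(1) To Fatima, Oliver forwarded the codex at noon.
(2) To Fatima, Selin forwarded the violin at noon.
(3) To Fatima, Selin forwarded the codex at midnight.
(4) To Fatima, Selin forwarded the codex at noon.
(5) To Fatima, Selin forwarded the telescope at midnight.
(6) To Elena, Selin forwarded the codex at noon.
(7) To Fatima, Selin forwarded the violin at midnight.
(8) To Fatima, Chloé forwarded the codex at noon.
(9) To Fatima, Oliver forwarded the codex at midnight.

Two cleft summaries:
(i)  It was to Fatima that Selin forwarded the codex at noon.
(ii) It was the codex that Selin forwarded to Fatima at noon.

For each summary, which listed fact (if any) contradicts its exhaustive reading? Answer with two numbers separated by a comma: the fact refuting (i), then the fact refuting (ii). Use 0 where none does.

Summary (i) focuses "Fatima" (the recipient); background same agent, thing, setting (Selin / the codex / at noon). Fact (6) matches that background with recipient = Elena — refutes (i).
Summary (ii) focuses "the codex" (the thing); background same agent, recipient, setting (Selin / Fatima / at noon). Fact (2) matches that background with thing = the violin — refutes (ii).

6, 2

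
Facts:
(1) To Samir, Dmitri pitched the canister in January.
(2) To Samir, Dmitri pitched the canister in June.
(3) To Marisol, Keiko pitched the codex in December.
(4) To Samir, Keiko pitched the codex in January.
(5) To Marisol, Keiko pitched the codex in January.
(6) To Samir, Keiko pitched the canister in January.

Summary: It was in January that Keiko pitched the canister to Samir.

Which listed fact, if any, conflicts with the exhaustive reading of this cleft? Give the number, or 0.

The cleft puts "in January" in focus and presupposes the open proposition with same agent, thing, recipient (Keiko / the canister / Samir).
Exhaustivity: in January is the only setting satisfying that background.
No listed fact matches the background with a different setting. Exhaustivity holds.

0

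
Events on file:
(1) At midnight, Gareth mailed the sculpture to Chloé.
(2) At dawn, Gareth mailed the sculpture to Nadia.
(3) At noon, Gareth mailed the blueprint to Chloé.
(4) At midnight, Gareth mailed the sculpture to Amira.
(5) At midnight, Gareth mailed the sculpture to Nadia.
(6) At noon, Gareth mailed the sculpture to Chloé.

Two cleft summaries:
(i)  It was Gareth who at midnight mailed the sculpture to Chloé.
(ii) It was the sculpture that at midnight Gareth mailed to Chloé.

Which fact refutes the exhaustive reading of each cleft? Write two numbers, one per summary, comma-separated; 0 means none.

Summary (i) focuses "Gareth" (the agent); background the sculpture as thing and Chloé as recipient and at midnight as setting. No fact matches that background with a different agent, so 0.
Summary (ii) focuses "the sculpture" (the thing); background Gareth as agent and Chloé as recipient and at midnight as setting. No fact matches that background with a different thing, so 0.

0, 0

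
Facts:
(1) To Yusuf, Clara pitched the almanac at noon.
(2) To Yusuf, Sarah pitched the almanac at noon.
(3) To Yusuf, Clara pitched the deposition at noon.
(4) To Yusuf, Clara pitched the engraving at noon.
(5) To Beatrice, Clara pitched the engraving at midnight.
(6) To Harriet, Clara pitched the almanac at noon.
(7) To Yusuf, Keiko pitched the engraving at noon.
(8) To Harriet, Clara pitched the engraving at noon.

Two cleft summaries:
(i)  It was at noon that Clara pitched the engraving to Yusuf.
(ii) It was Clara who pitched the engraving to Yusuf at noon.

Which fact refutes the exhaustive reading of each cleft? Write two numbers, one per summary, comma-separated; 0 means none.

0, 7

(i): focus "at noon". No fact shares same agent, thing, recipient (Clara / the engraving / Yusuf) with a different setting. 0.
(ii): focus "Clara". Looking for same thing, recipient, setting (the engraving / Yusuf / at noon) with some other agent — fact (7) has Keiko there. Refuted.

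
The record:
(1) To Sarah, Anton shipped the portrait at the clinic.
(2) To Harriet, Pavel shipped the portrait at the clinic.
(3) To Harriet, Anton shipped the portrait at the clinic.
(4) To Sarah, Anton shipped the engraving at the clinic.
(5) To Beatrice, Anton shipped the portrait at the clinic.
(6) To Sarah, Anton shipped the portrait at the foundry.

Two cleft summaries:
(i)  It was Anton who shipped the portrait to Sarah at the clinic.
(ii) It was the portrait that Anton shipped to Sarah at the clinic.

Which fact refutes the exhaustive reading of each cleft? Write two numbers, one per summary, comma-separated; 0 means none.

0, 4

Summary (i) focuses "Anton" (the agent); background the portrait as thing and Sarah as recipient and at the clinic as setting. No fact matches that background with a different agent, so 0.
Summary (ii) focuses "the portrait" (the thing); background Anton as agent and Sarah as recipient and at the clinic as setting. Fact (4) matches that background with thing = the engraving — refutes (ii).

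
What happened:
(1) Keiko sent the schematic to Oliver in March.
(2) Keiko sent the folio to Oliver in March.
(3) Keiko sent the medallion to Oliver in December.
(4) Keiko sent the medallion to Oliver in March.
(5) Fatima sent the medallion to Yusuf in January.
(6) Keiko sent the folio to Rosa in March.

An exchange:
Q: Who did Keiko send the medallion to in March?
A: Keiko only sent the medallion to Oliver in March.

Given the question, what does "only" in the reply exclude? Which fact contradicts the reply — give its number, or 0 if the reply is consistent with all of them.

Answering "Who did ... to ...?" puts focus on the recipient — here, "Oliver".
So "only" ranges over recipients; the rest (agent = Keiko, thing = the medallion, setting = in March) is presupposed.
No listed fact shares that background with another recipient. Nothing contradicts the reply.
(Fact (3) would refute a reading with focus on the setting — but that is not what the question asks.)

0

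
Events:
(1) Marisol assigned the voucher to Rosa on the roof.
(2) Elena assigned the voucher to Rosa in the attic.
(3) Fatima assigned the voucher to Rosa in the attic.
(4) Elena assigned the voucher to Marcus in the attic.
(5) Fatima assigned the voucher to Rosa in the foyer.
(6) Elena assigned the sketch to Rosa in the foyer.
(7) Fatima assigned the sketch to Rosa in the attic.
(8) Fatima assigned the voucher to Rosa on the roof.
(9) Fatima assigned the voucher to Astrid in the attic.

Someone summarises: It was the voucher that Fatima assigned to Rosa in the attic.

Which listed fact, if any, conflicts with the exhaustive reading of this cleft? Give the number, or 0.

The cleft puts "the voucher" in focus and presupposes the open proposition with agent = Fatima, recipient = Rosa, setting = in the attic.
The exhaustive reading says no other thing fits that background.
But fact (7) also has agent = Fatima, recipient = Rosa, setting = in the attic, with thing = the sketch — so the exhaustive reading fails.

7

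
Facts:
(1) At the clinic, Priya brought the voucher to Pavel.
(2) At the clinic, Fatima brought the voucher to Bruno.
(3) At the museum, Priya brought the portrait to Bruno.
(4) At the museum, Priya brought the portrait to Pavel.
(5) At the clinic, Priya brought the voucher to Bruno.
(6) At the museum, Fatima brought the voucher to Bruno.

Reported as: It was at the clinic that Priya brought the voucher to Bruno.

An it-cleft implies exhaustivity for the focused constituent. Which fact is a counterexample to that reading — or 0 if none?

0

The cleft puts "at the clinic" in focus and presupposes the open proposition with same agent, thing, recipient (Priya / the voucher / Bruno).
Exhaustivity: at the clinic is the only setting satisfying that background.
Every other fact differs from the presupposition on some backgrounded slot, so none challenges the exhaustivity.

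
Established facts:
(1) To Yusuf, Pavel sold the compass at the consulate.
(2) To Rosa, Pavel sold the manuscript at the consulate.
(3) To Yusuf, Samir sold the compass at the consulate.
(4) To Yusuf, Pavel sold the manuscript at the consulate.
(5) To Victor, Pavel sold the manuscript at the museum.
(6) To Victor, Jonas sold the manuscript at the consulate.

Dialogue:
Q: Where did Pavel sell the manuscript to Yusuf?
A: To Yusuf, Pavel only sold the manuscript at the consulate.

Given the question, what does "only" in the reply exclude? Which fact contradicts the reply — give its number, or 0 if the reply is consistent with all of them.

0

The question "Where did ...?" targets the setting, so in the reply the focus falls on "at the consulate".
"Only" then excludes alternative settings while the background — same agent, thing, recipient (Pavel / the manuscript / Yusuf) — is held fixed.
No listed fact shares that background with another setting. Nothing contradicts the reply.
(Fact (1) would refute a reading with focus on the thing — but that is not what the question asks.)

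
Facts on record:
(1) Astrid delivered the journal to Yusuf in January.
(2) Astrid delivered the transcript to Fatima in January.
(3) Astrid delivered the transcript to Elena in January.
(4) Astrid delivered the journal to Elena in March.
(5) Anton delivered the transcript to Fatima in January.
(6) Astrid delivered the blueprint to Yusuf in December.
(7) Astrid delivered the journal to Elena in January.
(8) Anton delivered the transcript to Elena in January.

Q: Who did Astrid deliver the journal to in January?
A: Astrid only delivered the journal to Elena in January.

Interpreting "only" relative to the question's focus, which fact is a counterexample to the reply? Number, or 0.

Answering "Who did ... to ...?" puts focus on the recipient — here, "Elena".
"Only" then excludes alternative recipients while the background — same agent, thing, setting (Astrid / the journal / in January) — is held fixed.
Fact (1) keeps same agent, thing, setting (Astrid / the journal / in January) but has recipient = Yusuf; that refutes the reply.
(Fact (4) would refute a reading with focus on the setting — but that is not what the question asks.)

1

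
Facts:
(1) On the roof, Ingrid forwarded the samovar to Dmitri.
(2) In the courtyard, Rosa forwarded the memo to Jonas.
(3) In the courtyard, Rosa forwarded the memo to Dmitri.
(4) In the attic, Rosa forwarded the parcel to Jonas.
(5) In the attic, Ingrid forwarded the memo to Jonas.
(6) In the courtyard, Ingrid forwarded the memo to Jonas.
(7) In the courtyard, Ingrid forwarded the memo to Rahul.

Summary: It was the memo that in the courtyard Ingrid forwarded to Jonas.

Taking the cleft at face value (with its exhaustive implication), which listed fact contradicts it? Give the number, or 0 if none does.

0

The cleft puts "the memo" in focus and presupposes the open proposition with Ingrid as agent and Jonas as recipient and in the courtyard as setting.
Exhaustivity: the memo is the only thing satisfying that background.
No listed fact matches the background with a different thing. Exhaustivity holds.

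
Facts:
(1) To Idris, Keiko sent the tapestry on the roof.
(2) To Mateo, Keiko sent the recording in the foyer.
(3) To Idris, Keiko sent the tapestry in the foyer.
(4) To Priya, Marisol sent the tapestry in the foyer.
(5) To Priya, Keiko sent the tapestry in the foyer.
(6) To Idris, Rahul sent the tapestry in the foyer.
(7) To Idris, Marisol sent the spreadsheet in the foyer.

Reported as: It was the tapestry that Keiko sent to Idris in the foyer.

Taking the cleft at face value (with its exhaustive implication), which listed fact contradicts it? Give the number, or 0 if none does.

The cleft puts "the tapestry" in focus and presupposes the open proposition with agent = Keiko, recipient = Idris, setting = in the foyer.
Exhaustivity: the tapestry is the only thing satisfying that background.
No listed fact matches the background with a different thing. Exhaustivity holds.

0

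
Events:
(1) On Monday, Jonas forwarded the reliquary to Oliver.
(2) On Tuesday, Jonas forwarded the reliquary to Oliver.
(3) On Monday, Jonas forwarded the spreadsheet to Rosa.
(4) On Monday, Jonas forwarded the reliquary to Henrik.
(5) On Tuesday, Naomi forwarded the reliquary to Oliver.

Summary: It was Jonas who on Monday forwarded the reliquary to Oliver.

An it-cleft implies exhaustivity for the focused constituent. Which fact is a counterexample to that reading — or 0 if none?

0

The cleft puts "Jonas" in focus and presupposes the open proposition with same thing, recipient, setting (the reliquary / Oliver / on Monday).
The exhaustive reading says no other agent fits that background.
No listed fact matches the background with a different agent. Exhaustivity holds.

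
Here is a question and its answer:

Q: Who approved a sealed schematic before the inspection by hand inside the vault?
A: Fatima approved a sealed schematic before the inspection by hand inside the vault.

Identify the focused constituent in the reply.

Fatima

The wh-word "who" asks about the subject (agent).
In the answer, "a sealed schematic", "by hand", "inside the vault" and "before the inspection" are given — repeated from the question.
The constituent filling the subject (agent) gap is "Fatima"; that is the focus and would carry nuclear stress.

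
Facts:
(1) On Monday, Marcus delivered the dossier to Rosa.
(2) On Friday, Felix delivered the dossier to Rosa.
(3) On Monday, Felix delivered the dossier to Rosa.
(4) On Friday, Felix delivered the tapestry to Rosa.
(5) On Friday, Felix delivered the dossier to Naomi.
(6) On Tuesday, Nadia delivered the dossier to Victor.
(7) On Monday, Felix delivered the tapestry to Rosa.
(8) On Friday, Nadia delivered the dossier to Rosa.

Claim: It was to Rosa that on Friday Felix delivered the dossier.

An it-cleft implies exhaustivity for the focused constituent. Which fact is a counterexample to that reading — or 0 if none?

The cleft puts "Rosa" in focus and presupposes the open proposition with agent = Felix, thing = the dossier, setting = on Friday.
Exhaustivity: Rosa is the only recipient satisfying that background.
But fact (5) also has agent = Felix, thing = the dossier, setting = on Friday, with recipient = Naomi — so the exhaustive reading fails.

5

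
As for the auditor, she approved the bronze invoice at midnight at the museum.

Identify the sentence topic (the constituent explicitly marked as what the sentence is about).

the auditor

The construction explicitly marks "the auditor" as what the sentence is about — the topic.
The remainder of the clause is the comment (what is said about the topic).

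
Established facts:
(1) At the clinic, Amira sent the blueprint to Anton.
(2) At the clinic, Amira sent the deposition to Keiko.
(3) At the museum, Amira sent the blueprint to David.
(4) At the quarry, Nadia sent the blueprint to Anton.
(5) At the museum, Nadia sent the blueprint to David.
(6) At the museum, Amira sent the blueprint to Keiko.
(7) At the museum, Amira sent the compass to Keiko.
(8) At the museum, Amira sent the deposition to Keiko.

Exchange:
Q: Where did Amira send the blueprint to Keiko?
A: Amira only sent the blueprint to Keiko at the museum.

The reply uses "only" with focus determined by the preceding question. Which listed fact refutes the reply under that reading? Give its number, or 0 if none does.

0

The question "Where did ...?" targets the setting, so in the reply the focus falls on "at the museum".
So "only" ranges over settings; the rest (agent = Amira, thing = the blueprint, recipient = Keiko) is presupposed.
No listed fact shares that background with another setting. Nothing contradicts the reply.
(Fact (7) would refute a reading with focus on the thing — but that is not what the question asks.)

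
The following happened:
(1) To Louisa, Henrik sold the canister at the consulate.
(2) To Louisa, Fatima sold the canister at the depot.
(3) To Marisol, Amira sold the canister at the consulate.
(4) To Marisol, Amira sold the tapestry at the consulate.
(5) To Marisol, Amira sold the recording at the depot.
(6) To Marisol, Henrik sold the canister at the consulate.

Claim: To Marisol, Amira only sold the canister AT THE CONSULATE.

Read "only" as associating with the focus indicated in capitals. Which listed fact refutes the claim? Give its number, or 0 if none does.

Focus (in capitals) is "at the consulate" — the setting. "Only" excludes alternative settings while holding fixed same agent, thing, recipient (Amira / the canister / Marisol).
No fact matches same agent, thing, recipient (Amira / the canister / Marisol) with a different setting — every other fact differs on at least one backgrounded slot. So no fact refutes it.

0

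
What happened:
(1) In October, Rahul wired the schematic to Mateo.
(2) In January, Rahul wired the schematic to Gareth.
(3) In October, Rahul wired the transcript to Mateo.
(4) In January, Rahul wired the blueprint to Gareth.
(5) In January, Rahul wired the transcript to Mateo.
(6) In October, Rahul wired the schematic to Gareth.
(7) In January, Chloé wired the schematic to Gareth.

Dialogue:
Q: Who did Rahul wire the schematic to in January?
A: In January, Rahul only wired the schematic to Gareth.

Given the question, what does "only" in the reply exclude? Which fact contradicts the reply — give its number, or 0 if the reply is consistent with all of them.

0

The question "Who did ... to ...?" targets the recipient, so in the reply the focus falls on "Gareth".
"Only" then excludes alternative recipients while the background — same agent, thing, setting (Rahul / the schematic / in January) — is held fixed.
No fact keeps same agent, thing, setting (Rahul / the schematic / in January) while changing the recipient; every other fact differs on something backgrounded. The reply stands.
(Fact (4) would refute a reading with focus on the thing — but that is not what the question asks.)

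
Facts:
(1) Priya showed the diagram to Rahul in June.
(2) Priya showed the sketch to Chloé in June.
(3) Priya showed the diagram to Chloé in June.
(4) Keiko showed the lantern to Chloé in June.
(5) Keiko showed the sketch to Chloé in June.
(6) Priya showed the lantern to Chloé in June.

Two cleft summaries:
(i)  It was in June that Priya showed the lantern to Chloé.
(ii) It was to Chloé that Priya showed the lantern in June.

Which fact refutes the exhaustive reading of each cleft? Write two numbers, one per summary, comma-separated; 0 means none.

0, 0

Summary (i) focuses "in June" (the setting); background Priya as agent and the lantern as thing and Chloé as recipient. No fact matches that background with a different setting, so 0.
Summary (ii) focuses "Chloé" (the recipient); background Priya as agent and the lantern as thing and in June as setting. No fact matches that background with a different recipient, so 0.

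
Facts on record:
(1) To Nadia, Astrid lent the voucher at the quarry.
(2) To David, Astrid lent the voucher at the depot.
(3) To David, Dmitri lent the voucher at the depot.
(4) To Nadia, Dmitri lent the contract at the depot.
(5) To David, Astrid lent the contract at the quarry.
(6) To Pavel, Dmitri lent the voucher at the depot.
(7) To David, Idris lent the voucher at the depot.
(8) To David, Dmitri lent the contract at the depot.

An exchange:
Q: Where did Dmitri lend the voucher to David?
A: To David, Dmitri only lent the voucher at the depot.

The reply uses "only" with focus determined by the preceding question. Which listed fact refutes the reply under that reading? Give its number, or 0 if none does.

0

The question "Where did ...?" targets the setting, so in the reply the focus falls on "at the depot".
So "only" ranges over settings; the rest (same agent, thing, recipient (Dmitri / the voucher / David)) is presupposed.
No fact keeps same agent, thing, recipient (Dmitri / the voucher / David) while changing the setting; every other fact differs on something backgrounded. The reply stands.
(Fact (8) would refute a reading with focus on the thing — but that is not what the question asks.)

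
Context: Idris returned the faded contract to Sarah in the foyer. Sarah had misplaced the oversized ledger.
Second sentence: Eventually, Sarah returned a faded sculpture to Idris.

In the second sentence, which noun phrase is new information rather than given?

"Sarah" and "Idris" in the second sentence are given — already mentioned in the context.
"a faded sculpture" has no antecedent in the context; it is discourse-new (the indefinite article also signals a new referent).

a faded sculpture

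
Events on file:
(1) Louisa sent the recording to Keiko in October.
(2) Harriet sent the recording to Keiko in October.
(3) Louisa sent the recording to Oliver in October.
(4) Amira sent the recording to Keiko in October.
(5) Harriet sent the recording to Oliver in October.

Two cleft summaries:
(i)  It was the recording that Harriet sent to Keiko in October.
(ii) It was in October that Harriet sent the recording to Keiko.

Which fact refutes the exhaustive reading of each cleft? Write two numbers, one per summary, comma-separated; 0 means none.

(i): focus "the recording". No fact shares agent = Harriet, recipient = Keiko, setting = in October with a different thing. 0.
(ii): focus "in October". No fact shares agent = Harriet, thing = the recording, recipient = Keiko with a different setting. 0.

0, 0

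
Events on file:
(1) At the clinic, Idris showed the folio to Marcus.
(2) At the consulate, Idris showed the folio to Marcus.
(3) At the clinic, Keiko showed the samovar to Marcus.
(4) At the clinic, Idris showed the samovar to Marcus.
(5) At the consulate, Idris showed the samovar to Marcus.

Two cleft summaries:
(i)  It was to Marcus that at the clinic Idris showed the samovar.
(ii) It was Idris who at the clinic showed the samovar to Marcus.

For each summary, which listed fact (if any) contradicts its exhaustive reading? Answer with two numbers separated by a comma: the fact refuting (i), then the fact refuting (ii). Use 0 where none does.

0, 3

(i): focus "Marcus". No fact shares Idris as agent and the samovar as thing and at the clinic as setting with a different recipient. 0.
(ii): focus "Idris". Looking for the samovar as thing and Marcus as recipient and at the clinic as setting with some other agent — fact (3) has Keiko there. Refuted.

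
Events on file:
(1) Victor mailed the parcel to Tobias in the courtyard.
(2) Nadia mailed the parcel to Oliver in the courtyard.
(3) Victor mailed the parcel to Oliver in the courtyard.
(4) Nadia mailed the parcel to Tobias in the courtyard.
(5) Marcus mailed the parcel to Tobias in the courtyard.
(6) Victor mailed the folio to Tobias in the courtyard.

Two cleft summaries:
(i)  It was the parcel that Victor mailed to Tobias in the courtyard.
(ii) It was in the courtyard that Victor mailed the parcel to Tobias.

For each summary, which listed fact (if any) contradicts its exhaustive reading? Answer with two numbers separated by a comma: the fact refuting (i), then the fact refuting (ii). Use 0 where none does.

6, 0

Summary (i) focuses "the parcel" (the thing); background same agent, recipient, setting (Victor / Tobias / in the courtyard). Fact (6) matches that background with thing = the folio — refutes (i).
Summary (ii) focuses "in the courtyard" (the setting); background same agent, thing, recipient (Victor / the parcel / Tobias). No fact matches that background with a different setting, so 0.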